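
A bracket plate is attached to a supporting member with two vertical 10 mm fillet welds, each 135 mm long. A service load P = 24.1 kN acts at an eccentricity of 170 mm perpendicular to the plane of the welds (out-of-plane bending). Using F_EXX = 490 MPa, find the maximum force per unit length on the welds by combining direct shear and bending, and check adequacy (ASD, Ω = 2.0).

f_max ≈ 680 N/mm; adequate

L_w = 2 × 135 = 270 mm; section modulus (unit throat) S = 2 × L²/6 = 6075 mm².
Direct shear f_v = P/L_w = 24.1×10³/270 = 89.26 N/mm.
Moment M = P × e = 24.1×10³ × 170 = 4097000 N·mm; bending f_b = M/S = 674.4 N/mm.
f_max = √(f_v² + f_b²) = √(89.26² + 674.4²) = 680.3 N/mm.
r_n/Ω = (1/2.0) × 0.6 × 490 × (0.707 × 10) = 1039 N/mm → adequate.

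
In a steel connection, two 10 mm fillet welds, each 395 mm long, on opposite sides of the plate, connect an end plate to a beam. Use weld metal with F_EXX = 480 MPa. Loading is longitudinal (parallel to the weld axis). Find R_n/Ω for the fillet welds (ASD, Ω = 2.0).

R_n/Ω ≈ 804 kN

Effective throat t_e = 0.707 × 10 = 7.07 mm.
Total length L = 790 mm; A_we = 7.07 × 790 = 5585 mm².
F_nw = 0.6 F_EXX = 0.6 × 480 = 288 MPa.
R_n = 288 × 5585 × 10⁻³ = 1609 kN; R_n/Ω = 1609/2.0 = 804.3 kN.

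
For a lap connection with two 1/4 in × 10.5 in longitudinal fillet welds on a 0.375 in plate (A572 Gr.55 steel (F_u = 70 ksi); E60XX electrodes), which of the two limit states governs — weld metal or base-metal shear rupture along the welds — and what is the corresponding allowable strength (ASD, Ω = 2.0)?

E60XX → F_EXX = 60 ksi.
t_e = 0.707 × 0.25 = 0.1767 in; L = 21 in.
Weld metal: R_n/Ω = (1/2.0) × 0.6 × 60 × 0.1767 × 21 = 66.81 kips.
Base metal (shear rupture): R_n/Ω = (1/2.0) × 0.6 × 70 × 0.375 × 21 = 165.4 kips.
Governing: weld metal.

R_n/Ω ≈ 66.8 kips (weld metal governs)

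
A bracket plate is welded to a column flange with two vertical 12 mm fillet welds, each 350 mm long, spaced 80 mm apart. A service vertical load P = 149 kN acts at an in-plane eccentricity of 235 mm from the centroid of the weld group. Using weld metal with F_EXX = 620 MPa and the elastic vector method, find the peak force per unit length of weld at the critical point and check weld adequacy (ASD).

f_max ≈ 834 N/mm; adequate

Total weld length L_w = 700 mm. Treat welds as unit-width lines.
Polar moment about centroid: J = 2[d³/12 + d(b/2)²] = 2[350³/12 + 350×40²] = 8266000 mm³.
Direct shear f_v = P/L_w = 149×10³ / 700 = 212.9 N/mm (vertical).
Torsion M = P·e = 149×10³ × 235 = 35015000 N·mm.
Critical point at (x, y) = (40, 175) from centroid. f_tx = M·y/J = 741.3 N/mm; f_ty = M·x/J = 169.4 N/mm.
Resultant f_max = √[f_tx² + (f_v + f_ty)²] = √[741.3² + (212.9 + 169.4)²] = 834.1 N/mm.
Capacity per unit length: r_n/Ω = (1/2.0) × 0.6 × 620 × (0.707 × 12) = 1578 N/mm.
834.1 ≤ 1578 → adequate.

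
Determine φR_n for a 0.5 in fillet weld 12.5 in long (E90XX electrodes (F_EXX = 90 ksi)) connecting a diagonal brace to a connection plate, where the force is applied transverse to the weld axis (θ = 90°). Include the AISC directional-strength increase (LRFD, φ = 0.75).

φR_n ≈ 268 kip

t_e = 0.707 × 0.5 = 0.3535 in; A_we = 0.3535 × 12.5 = 4.419 in².
Directional factor: 1.0 + 0.5 sin^1.5(90°) = 1.5.
F_nw = 0.6 × 90 × 1.5 = 81 ksi.
φR_n = 0.75 × 81 × 4.419 = 268.4 kip.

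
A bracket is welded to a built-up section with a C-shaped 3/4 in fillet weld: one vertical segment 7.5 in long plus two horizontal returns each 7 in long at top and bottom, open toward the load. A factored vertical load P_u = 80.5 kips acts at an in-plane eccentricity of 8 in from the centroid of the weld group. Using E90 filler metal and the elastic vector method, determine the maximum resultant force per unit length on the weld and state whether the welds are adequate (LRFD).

f_max ≈ 14.2 kip/in; adequate

E90XX → F_EXX = 90 ksi.
Total weld length L_w = 21.5 in. Treat welds as unit-width lines.
Centroid: x̄ = 2×7×3.5 / 21.5 = 2.279 in from the vertical weld.
Polar moment about centroid: J = I_x + I_y = [7.5³/12 + 2×7×3.75²] + [7.5×2.279² + 2(7³/12 + 7×1.221²)] = 349 in³.
Direct shear f_v = P/L_w = 80.5 / 21.5 = 3.744 kip/in (vertical).
Torsion M = P·e = 80.5 × 8 = 644 kip·in.
Critical point at (x, y) = (4.721, 3.75) from centroid. f_tx = M·y/J = 6.919 kip/in; f_ty = M·x/J = 8.711 kip/in.
Resultant f_max = √[f_tx² + (f_v + f_ty)²] = √[6.919² + (3.744 + 8.711)²] = 14.25 kip/in.
Capacity per unit length: φr_n = 0.75 × 0.6 × 90 × (0.707 × 0.75) = 21.48 kip/in.
14.25 ≤ 21.48 → adequate.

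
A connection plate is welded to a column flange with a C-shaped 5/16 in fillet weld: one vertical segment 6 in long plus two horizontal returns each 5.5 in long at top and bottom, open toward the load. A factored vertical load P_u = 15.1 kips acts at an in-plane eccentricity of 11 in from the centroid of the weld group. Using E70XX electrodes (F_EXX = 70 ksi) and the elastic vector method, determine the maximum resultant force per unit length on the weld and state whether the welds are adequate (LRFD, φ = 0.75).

Total weld length L_w = 17 in. Treat welds as unit-width lines.
Centroid: x̄ = 2×5.5×2.75 / 17 = 1.779 in from the vertical weld.
Polar moment about centroid: J = I_x + I_y = [6³/12 + 2×5.5×3²] + [6×1.779² + 2(5.5³/12 + 5.5×0.9706²)] = 174.1 in³.
Direct shear f_v = P/L_w = 15.1 / 17 = 0.8882 kip/in (vertical).
Torsion M = P·e = 15.1 × 11 = 166.1 kip·in.
Critical point at (x, y) = (3.721, 3) from centroid. f_tx = M·y/J = 2.862 kip/in; f_ty = M·x/J = 3.55 kip/in.
Resultant f_max = √[f_tx² + (f_v + f_ty)²] = √[2.862² + (0.8882 + 3.55)²] = 5.281 kip/in.
Capacity per unit length: φr_n = 0.75 × 0.6 × 70 × (0.707 × 0.3125) = 6.96 kip/in.
5.281 ≤ 6.96 → adequate.

f_max ≈ 5.28 kip/in; adequate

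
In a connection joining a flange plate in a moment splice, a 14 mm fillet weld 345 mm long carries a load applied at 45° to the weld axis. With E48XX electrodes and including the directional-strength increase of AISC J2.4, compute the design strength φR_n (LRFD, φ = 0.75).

φR_n ≈ 957 kN

E48XX → F_EXX = 480 MPa.
t_e = 0.707 × 14 = 9.898 mm; A_we = 9.898 × 345 = 3415 mm².
Directional factor: 1.0 + 0.5 sin^1.5(45°) = 1.297.
F_nw = 0.6 × 480 × 1.297 = 373.6 MPa.
φR_n = 0.75 × 373.6 × 3415 × 10⁻³ = 956.9 kN.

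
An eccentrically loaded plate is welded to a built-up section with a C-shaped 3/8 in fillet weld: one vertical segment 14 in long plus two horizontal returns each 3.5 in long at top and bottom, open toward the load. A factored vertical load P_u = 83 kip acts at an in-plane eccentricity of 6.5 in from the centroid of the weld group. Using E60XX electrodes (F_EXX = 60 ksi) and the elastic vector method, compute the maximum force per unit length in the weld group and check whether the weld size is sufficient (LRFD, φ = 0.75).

Total weld length L_w = 21 in. Treat welds as unit-width lines.
Centroid: x̄ = 2×3.5×1.75 / 21 = 0.5833 in from the vertical weld.
Polar moment about centroid: J = I_x + I_y = [14³/12 + 2×3.5×7²] + [14×0.5833² + 2(3.5³/12 + 3.5×1.167²)] = 593.1 in³.
Direct shear f_v = P/L_w = 83 / 21 = 3.952 kip/in (vertical).
Torsion M = P·e = 83 × 6.5 = 539.5 kip·in.
Critical point at (x, y) = (2.917, 7) from centroid. f_tx = M·y/J = 6.367 kip/in; f_ty = M·x/J = 2.653 kip/in.
Resultant f_max = √[f_tx² + (f_v + f_ty)²] = √[6.367² + (3.952 + 2.653)²] = 9.175 kip/in.
Capacity per unit length: φr_n = 0.75 × 0.6 × 60 × (0.707 × 0.375) = 7.158 kip/in.
9.175 > 7.158 → NOT adequate.

f_max ≈ 9.17 kip/in; NOT adequate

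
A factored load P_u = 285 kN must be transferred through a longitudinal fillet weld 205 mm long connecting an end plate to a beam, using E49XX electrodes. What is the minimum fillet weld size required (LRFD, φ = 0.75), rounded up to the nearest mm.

E49XX → F_EXX = 490 MPa.
Total weld length L = 205 mm.
Required throat t_e = P_u / (φ × 0.6 F_EXX × L) = 285 / (0.75 × 0.6 × 490 × 205 × 10⁻³) = 6.305 mm.
Required leg w = t_e / 0.707 = 8.918 mm → use 9 mm.

w = 9 mm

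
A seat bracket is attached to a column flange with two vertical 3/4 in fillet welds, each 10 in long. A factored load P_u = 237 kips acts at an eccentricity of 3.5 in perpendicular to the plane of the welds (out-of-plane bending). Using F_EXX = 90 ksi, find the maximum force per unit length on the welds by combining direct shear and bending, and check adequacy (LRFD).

f_max ≈ 27.6 kip/in; NOT adequate

L_w = 2 × 10 = 20 in; section modulus (unit throat) S = 2 × L²/6 = 33.33 in².
Direct shear f_v = P/L_w = 237/20 = 11.85 kip/in.
Moment M = P × e = 237 × 3.5 = 829.5 kip·in; bending f_b = M/S = 24.88 kip/in.
f_max = √(f_v² + f_b²) = √(11.85² + 24.88²) = 27.56 kip/in.
φr_n = 0.75 × 0.6 × 90 × (0.707 × 0.75) = 21.48 kip/in → NOT adequate.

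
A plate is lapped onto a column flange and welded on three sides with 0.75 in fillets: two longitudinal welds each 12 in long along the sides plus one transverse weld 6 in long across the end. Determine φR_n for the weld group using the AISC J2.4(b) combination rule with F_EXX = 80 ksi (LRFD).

φR_n ≈ 573 kip

t_e = 0.707 × 0.75 = 0.5302 in.
R_nwl = 0.6 × 80 × 0.5302 × 24 = 610.8 kip (longitudinal, 2 welds).
R_nwt = 0.6 × 80 × 0.5302 × 6 = 152.7 kip (transverse, base value).
(i) R_nwl + R_nwt = 763.6 kip; (ii) 0.85 R_nwl + 1.5 R_nwt = 748.3 kip.
R_n = max = 763.6 kip [governs: (i)]; φR_n = 572.7 kip.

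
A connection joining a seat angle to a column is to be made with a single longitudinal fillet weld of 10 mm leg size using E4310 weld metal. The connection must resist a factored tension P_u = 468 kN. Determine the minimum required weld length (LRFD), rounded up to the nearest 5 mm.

L = 345 mm

E43XX → F_EXX = 430 MPa.
Throat t_e = 0.707 × 10 = 7.07 mm.
φr_n = 0.75 × 0.6 × 430 × 7.07 × 10⁻³ = 1.368 kN/mm.
L_req = P_u / φr_n = 468 / 1.368 = 342.1 mm total.
Round up → use L = 345 mm.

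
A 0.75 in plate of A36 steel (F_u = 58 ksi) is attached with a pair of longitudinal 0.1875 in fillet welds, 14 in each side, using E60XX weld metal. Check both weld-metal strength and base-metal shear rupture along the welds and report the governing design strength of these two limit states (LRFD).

E60XX → F_EXX = 60 ksi.
t_e = 0.707 × 0.1875 = 0.1326 in; L = 28 in.
Weld metal: φR_n = 0.75 × 0.6 × 60 × 0.1326 × 28 = 100.2 kips.
Base metal (shear rupture): φR_n = 0.75 × 0.6 × 58 × 0.75 × 28 = 548.1 kips.
Governing: weld metal.

φR_n ≈ 100 kips (weld metal governs)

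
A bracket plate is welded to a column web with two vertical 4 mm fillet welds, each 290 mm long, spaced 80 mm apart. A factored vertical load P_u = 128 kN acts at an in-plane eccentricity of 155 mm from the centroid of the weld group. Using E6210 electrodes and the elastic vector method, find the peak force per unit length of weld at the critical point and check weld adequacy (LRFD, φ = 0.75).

E62XX → F_EXX = 620 MPa.
Total weld length L_w = 580 mm. Treat welds as unit-width lines.
Polar moment about centroid: J = 2[d³/12 + d(b/2)²] = 2[290³/12 + 290×40²] = 4993000 mm³.
Direct shear f_v = P/L_w = 128×10³ / 580 = 220.7 N/mm (vertical).
Torsion M = P·e = 128×10³ × 155 = 19840000 N·mm.
Critical point at (x, y) = (40, 145) from centroid. f_tx = M·y/J = 576.2 N/mm; f_ty = M·x/J = 158.9 N/mm.
Resultant f_max = √[f_tx² + (f_v + f_ty)²] = √[576.2² + (220.7 + 158.9)²] = 690 N/mm.
Capacity per unit length: φr_n = 0.75 × 0.6 × 620 × (0.707 × 4) = 789 N/mm.
690 ≤ 789 → adequate.

f_max ≈ 690 N/mm; adequate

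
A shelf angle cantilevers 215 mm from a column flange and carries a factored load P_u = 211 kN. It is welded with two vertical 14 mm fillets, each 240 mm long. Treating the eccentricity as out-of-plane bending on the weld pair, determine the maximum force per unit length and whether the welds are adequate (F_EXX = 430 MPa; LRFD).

f_max ≈ 2400 N/mm; NOT adequate

L_w = 2 × 240 = 480 mm; section modulus (unit throat) S = 2 × L²/6 = 19200 mm².
Direct shear f_v = P/L_w = 211×10³/480 = 439.6 N/mm.
Moment M = P × e = 211×10³ × 215 = 45365000 N·mm; bending f_b = M/S = 2363 N/mm.
f_max = √(f_v² + f_b²) = √(439.6² + 2363²) = 2403 N/mm.
φr_n = 0.75 × 0.6 × 430 × (0.707 × 14) = 1915 N/mm → NOT adequate.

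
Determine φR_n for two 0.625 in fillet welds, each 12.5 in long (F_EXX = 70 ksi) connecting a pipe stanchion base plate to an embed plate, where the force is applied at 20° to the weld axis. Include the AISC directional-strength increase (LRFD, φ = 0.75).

t_e = 0.707 × 0.625 = 0.4419 in; A_we = 0.4419 × 25 = 11.05 in².
Directional factor: 1.0 + 0.5 sin^1.5(20°) = 1.1.
F_nw = 0.6 × 70 × 1.1 = 46.2 ksi.
φR_n = 0.75 × 46.2 × 11.05 = 382.8 kip.

φR_n ≈ 383 kip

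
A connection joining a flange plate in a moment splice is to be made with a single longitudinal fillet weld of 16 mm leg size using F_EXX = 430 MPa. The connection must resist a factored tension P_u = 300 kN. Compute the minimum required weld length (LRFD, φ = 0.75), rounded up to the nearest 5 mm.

L = 140 mm

Throat t_e = 0.707 × 16 = 11.31 mm.
φr_n = 0.75 × 0.6 × 430 × 11.31 × 10⁻³ = 2.189 kN/mm.
L_req = P_u / φr_n = 300 / 2.189 = 137.1 mm total.
Round up → use L = 140 mm.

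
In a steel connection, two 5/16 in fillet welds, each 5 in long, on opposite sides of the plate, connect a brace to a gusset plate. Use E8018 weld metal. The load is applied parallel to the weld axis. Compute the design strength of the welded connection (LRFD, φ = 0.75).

E80XX → F_EXX = 80 ksi.
Effective throat t_e = 0.707 × 0.3125 = 0.2209 in.
Total length L = 10 in; A_we = 0.2209 × 10 = 2.209 in².
F_nw = 0.6 F_EXX = 0.6 × 80 = 48 ksi.
φR_n = 0.75 × 48 × 2.209 = 79.54 kips.

φR_n ≈ 79.5 kips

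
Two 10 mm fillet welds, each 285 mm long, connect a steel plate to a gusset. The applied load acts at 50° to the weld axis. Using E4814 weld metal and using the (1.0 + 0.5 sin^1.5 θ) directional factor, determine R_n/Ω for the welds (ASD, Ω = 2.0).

R_n/Ω ≈ 775 kN

E48XX → F_EXX = 480 MPa.
t_e = 0.707 × 10 = 7.07 mm; A_we = 7.07 × 570 = 4030 mm².
Directional factor: 1.0 + 0.5 sin^1.5(50°) = 1.335.
F_nw = 0.6 × 480 × 1.335 = 384.5 MPa.
R_n/Ω = (384.5 × 4030) / 2.0 × 10⁻³ = 774.8 kN.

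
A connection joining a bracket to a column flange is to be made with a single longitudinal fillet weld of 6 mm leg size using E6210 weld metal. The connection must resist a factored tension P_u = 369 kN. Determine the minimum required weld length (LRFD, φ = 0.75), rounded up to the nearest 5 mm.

E62XX → F_EXX = 620 MPa.
Throat t_e = 0.707 × 6 = 4.242 mm.
φr_n = 0.75 × 0.6 × 620 × 4.242 × 10⁻³ = 1.184 kN/mm.
L_req = P_u / φr_n = 369 / 1.184 = 311.8 mm total.
Round up → use L = 315 mm.

L = 315 mm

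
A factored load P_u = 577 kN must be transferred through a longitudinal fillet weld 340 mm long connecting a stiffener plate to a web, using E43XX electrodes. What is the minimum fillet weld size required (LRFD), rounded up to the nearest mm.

w = 13 mm

E43XX → F_EXX = 430 MPa.
Total weld length L = 340 mm.
Required throat t_e = P_u / (φ × 0.6 F_EXX × L) = 577 / (0.75 × 0.6 × 430 × 340 × 10⁻³) = 8.77 mm.
Required leg w = t_e / 0.707 = 12.4 mm → use 13 mm.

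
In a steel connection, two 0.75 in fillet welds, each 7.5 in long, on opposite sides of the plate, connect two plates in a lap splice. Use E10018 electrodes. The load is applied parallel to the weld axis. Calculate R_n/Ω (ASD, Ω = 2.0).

R_n/Ω ≈ 239 kip

E100XX → F_EXX = 100 ksi.
Effective throat t_e = 0.707 × 0.75 = 0.5302 in.
Total length L = 15 in; A_we = 0.5302 × 15 = 7.954 in².
F_nw = 0.6 F_EXX = 0.6 × 100 = 60 ksi.
R_n = 60 × 7.954 = 477.2 kip; R_n/Ω = 477.2/2.0 = 238.6 kip.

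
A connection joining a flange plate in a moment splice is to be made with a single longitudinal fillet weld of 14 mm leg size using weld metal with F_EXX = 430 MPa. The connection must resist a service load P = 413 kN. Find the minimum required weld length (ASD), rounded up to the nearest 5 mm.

L = 325 mm

Throat t_e = 0.707 × 14 = 9.898 mm.
r_n/Ω = (0.6 × 430 × 9.898) / 2.0 = 1277 N/mm = 1.277 kN/mm.
L_req = P / (r_n/Ω) = 413 / 1.277 = 323.5 mm total.
Round up → use L = 325 mm.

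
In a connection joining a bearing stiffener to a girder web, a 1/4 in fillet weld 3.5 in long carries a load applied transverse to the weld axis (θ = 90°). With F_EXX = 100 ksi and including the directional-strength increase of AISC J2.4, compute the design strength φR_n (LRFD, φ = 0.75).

φR_n ≈ 41.8 kips

t_e = 0.707 × 0.25 = 0.1767 in; A_we = 0.1767 × 3.5 = 0.6186 in².
Directional factor: 1.0 + 0.5 sin^1.5(90°) = 1.5.
F_nw = 0.6 × 100 × 1.5 = 90 ksi.
φR_n = 0.75 × 90 × 0.6186 = 41.76 kips.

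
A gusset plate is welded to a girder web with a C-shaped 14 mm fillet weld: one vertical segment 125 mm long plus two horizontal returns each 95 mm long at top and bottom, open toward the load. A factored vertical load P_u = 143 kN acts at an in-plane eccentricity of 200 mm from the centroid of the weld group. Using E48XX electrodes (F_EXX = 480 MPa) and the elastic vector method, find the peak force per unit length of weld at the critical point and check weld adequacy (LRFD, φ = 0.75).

f_max ≈ 2490 N/mm; NOT adequate

Total weld length L_w = 315 mm. Treat welds as unit-width lines.
Centroid: x̄ = 2×95×47.5 / 315 = 28.65 mm from the vertical weld.
Polar moment about centroid: J = I_x + I_y = [125³/12 + 2×95×62.5²] + [125×28.65² + 2(95³/12 + 95×18.85²)] = 1218000 mm³.
Direct shear f_v = P/L_w = 143×10³ / 315 = 454 N/mm (vertical).
Torsion M = P·e = 143×10³ × 200 = 28600000 N·mm.
Critical point at (x, y) = (66.35, 62.5) from centroid. f_tx = M·y/J = 1468 N/mm; f_ty = M·x/J = 1558 N/mm.
Resultant f_max = √[f_tx² + (f_v + f_ty)²] = √[1468² + (454 + 1558)²] = 2490 N/mm.
Capacity per unit length: φr_n = 0.75 × 0.6 × 480 × (0.707 × 14) = 2138 N/mm.
2490 > 2138 → NOT adequate.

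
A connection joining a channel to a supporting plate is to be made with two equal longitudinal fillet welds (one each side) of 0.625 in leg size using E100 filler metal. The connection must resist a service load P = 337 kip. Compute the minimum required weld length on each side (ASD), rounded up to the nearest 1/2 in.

E100XX → F_EXX = 100 ksi.
Throat t_e = 0.707 × 0.625 = 0.4419 in.
r_n/Ω = (0.6 × 100 × 0.4419) / 2.0 = 13.26 kip/in.
L_req = P / (r_n/Ω) = 337 / 13.26 = 25.42 in total.
Per side: 25.42 / 2 = 12.71 in.
Round up → use L = 13 in on each side.

L = 13 in on each side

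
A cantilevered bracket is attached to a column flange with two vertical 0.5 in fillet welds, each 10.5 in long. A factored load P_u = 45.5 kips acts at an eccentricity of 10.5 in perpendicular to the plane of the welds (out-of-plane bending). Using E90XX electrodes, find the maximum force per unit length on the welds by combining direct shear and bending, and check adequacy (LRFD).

E90XX → F_EXX = 90 ksi.
L_w = 2 × 10.5 = 21 in; section modulus (unit throat) S = 2 × L²/6 = 36.75 in².
Direct shear f_v = P/L_w = 45.5/21 = 2.167 kip/in.
Moment M = P × e = 45.5 × 10.5 = 477.75 kip·in; bending f_b = M/S = 13 kip/in.
f_max = √(f_v² + f_b²) = √(2.167² + 13²) = 13.18 kip/in.
φr_n = 0.75 × 0.6 × 90 × (0.707 × 0.5) = 14.32 kip/in → adequate.

f_max ≈ 13.2 kip/in; adequate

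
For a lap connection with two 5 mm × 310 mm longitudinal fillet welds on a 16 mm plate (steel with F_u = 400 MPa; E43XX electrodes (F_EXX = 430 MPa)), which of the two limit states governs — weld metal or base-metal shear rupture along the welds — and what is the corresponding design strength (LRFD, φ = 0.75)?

φR_n ≈ 424 kN (weld metal governs)

t_e = 0.707 × 5 = 3.535 mm; L = 620 mm.
Weld metal: φR_n = 0.75 × 0.6 × 430 × 3.535 × 620 × 10⁻³ = 424.1 kN.
Base metal (shear rupture): φR_n = 0.75 × 0.6 × 400 × 16 × 620 × 10⁻³ = 1786 kN.
Governing: weld metal.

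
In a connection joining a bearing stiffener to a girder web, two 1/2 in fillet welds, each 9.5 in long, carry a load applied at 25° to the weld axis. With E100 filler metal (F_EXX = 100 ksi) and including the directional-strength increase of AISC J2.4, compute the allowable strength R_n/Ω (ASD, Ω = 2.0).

t_e = 0.707 × 0.5 = 0.3535 in; A_we = 0.3535 × 19 = 6.716 in².
Directional factor: 1.0 + 0.5 sin^1.5(25°) = 1.137.
F_nw = 0.6 × 100 × 1.137 = 68.24 ksi.
R_n/Ω = (68.24 × 6.716) / 2.0 = 229.2 kips.

R_n/Ω ≈ 229 kips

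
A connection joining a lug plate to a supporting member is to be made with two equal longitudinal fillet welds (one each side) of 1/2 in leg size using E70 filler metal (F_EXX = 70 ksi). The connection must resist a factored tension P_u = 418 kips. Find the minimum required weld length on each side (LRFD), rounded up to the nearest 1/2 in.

L = 19 in on each side

Throat t_e = 0.707 × 0.5 = 0.3535 in.
φr_n = 0.75 × 0.6 × 70 × 0.3535 = 11.14 kips/in.
L_req = P_u / φr_n = 418 / 11.14 = 37.54 in total.
Per side: 37.54 / 2 = 18.77 in.
Round up → use L = 19 in on each side.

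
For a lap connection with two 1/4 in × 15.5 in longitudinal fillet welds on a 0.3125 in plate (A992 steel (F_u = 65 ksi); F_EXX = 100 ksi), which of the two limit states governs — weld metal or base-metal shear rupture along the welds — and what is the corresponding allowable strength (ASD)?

t_e = 0.707 × 0.25 = 0.1767 in; L = 31 in.
Weld metal: R_n/Ω = (1/2.0) × 0.6 × 100 × 0.1767 × 31 = 164.4 kips.
Base metal (shear rupture): R_n/Ω = (1/2.0) × 0.6 × 65 × 0.3125 × 31 = 188.9 kips.
Governing: weld metal.

R_n/Ω ≈ 164 kips (weld metal governs)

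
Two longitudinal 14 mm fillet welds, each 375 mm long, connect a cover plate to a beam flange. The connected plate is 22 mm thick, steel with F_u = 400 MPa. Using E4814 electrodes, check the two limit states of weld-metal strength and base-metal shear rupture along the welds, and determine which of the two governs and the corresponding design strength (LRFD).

E48XX → F_EXX = 480 MPa.
t_e = 0.707 × 14 = 9.898 mm; L = 750 mm.
Weld metal: φR_n = 0.75 × 0.6 × 480 × 9.898 × 750 × 10⁻³ = 1603 kN.
Base metal (shear rupture): φR_n = 0.75 × 0.6 × 400 × 22 × 750 × 10⁻³ = 2970 kN.
Governing: weld metal.

φR_n ≈ 1600 kN (weld metal governs)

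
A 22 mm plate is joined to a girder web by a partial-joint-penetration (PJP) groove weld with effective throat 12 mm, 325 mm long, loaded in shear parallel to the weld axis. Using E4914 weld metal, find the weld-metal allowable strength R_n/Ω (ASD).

R_n/Ω ≈ 573 kN

E49XX → F_EXX = 490 MPa.
Effective throat (given) t_e = 12 mm.
A_we = 12 × 325 = 3900 mm².
F_nw = 0.6 F_EXX = 294 MPa.
R_n/Ω = (294 × 3900) / 2.0 × 10⁻³ = 573.3 kN.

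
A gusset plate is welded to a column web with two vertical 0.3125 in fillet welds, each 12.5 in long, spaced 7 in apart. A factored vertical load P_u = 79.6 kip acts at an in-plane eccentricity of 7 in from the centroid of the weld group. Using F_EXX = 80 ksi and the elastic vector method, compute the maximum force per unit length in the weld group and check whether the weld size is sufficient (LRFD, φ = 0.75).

Total weld length L_w = 25 in. Treat welds as unit-width lines.
Polar moment about centroid: J = 2[d³/12 + d(b/2)²] = 2[12.5³/12 + 12.5×3.5²] = 631.8 in³.
Direct shear f_v = P/L_w = 79.6 / 25 = 3.184 kip/in (vertical).
Torsion M = P·e = 79.6 × 7 = 557.2 kip·in.
Critical point at (x, y) = (3.5, 6.25) from centroid. f_tx = M·y/J = 5.512 kip/in; f_ty = M·x/J = 3.087 kip/in.
Resultant f_max = √[f_tx² + (f_v + f_ty)²] = √[5.512² + (3.184 + 3.087)²] = 8.349 kip/in.
Capacity per unit length: φr_n = 0.75 × 0.6 × 80 × (0.707 × 0.3125) = 7.954 kip/in.
8.349 > 7.954 → NOT adequate.

f_max ≈ 8.35 kip/in; NOT adequate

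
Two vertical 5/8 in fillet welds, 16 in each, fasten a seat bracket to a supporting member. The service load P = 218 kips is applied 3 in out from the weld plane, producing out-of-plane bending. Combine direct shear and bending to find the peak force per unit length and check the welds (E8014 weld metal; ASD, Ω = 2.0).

E80XX → F_EXX = 80 ksi.
L_w = 2 × 16 = 32 in; section modulus (unit throat) S = 2 × L²/6 = 85.33 in².
Direct shear f_v = P/L_w = 218/32 = 6.812 kip/in.
Moment M = P × e = 218 × 3 = 654 kip·in; bending f_b = M/S = 7.664 kip/in.
f_max = √(f_v² + f_b²) = √(6.812² + 7.664²) = 10.25 kip/in.
r_n/Ω = (1/2.0) × 0.6 × 80 × (0.707 × 0.625) = 10.6 kip/in → adequate.

f_max ≈ 10.3 kip/in; adequate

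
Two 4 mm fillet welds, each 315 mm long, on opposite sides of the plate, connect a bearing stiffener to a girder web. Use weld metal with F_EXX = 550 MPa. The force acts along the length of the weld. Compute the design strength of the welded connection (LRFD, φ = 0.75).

φR_n ≈ 441 kN

Effective throat t_e = 0.707 × 4 = 2.828 mm.
Total length L = 630 mm; A_we = 2.828 × 630 = 1782 mm².
F_nw = 0.6 F_EXX = 0.6 × 550 = 330 MPa.
φR_n = 0.75 × 330 × 1782 × 10⁻³ = 441 kN.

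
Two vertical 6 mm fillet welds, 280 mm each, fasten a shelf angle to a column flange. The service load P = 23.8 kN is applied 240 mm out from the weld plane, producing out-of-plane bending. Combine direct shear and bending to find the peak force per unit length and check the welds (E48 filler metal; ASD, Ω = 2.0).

f_max ≈ 223 N/mm; adequate

E48XX → F_EXX = 480 MPa.
L_w = 2 × 280 = 560 mm; section modulus (unit throat) S = 2 × L²/6 = 26130 mm².
Direct shear f_v = P/L_w = 23.8×10³/560 = 42.5 N/mm.
Moment M = P × e = 23.8×10³ × 240 = 5712000 N·mm; bending f_b = M/S = 218.6 N/mm.
f_max = √(f_v² + f_b²) = √(42.5² + 218.6²) = 222.7 N/mm.
r_n/Ω = (1/2.0) × 0.6 × 480 × (0.707 × 6) = 610.8 N/mm → adequate.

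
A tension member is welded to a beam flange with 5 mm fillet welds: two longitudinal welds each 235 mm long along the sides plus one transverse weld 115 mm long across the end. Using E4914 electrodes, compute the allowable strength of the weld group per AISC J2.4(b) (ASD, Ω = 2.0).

E49XX → F_EXX = 490 MPa.
t_e = 0.707 × 5 = 3.535 mm.
R_nwl = 0.6 × 490 × 3.535 × 470 × 10⁻³ = 488.5 kN (longitudinal, 2 welds).
R_nwt = 0.6 × 490 × 3.535 × 115 × 10⁻³ = 119.5 kN (transverse, base value).
(i) R_nwl + R_nwt = 608 kN; (ii) 0.85 R_nwl + 1.5 R_nwt = 594.5 kN.
R_n = max = 608 kN [governs: (i)]; R_n/Ω = 304 kN.

R_n/Ω ≈ 304 kN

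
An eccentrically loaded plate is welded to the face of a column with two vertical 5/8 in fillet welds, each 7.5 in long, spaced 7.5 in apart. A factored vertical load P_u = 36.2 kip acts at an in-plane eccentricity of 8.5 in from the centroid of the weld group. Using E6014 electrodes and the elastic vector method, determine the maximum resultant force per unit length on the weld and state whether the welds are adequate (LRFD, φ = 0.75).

f_max ≈ 7.7 kip/in; adequate

E60XX → F_EXX = 60 ksi.
Total weld length L_w = 15 in. Treat welds as unit-width lines.
Polar moment about centroid: J = 2[d³/12 + d(b/2)²] = 2[7.5³/12 + 7.5×3.75²] = 281.2 in³.
Direct shear f_v = P/L_w = 36.2 / 15 = 2.413 kip/in (vertical).
Torsion M = P·e = 36.2 × 8.5 = 307.7 kip·in.
Critical point at (x, y) = (3.75, 3.75) from centroid. f_tx = M·y/J = 4.103 kip/in; f_ty = M·x/J = 4.103 kip/in.
Resultant f_max = √[f_tx² + (f_v + f_ty)²] = √[4.103² + (2.413 + 4.103)²] = 7.7 kip/in.
Capacity per unit length: φr_n = 0.75 × 0.6 × 60 × (0.707 × 0.625) = 11.93 kip/in.
7.7 ≤ 11.93 → adequate.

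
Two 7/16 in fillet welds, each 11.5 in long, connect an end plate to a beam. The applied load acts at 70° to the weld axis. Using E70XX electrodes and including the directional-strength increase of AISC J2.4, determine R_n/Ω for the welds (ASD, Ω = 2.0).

E70XX → F_EXX = 70 ksi.
t_e = 0.707 × 0.4375 = 0.3093 in; A_we = 0.3093 × 23 = 7.114 in².
Directional factor: 1.0 + 0.5 sin^1.5(70°) = 1.455.
F_nw = 0.6 × 70 × 1.455 = 61.13 ksi.
R_n/Ω = (61.13 × 7.114) / 2.0 = 217.4 kip.

R_n/Ω ≈ 217 kip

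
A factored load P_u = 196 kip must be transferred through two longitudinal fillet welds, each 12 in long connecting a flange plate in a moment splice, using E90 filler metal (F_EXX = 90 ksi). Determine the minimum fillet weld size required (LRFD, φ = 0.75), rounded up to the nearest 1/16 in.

w = 5/16 in

Total weld length L = 24 in.
Required throat t_e = P_u / (φ × 0.6 F_EXX × L) = 196 / (0.75 × 0.6 × 90 × 24) = 0.2016 in.
Required leg w = t_e / 0.707 = 0.2852 in → use 5/16 in.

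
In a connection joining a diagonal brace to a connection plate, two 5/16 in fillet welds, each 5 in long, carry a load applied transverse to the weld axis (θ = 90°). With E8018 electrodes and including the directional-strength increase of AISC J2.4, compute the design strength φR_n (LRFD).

φR_n ≈ 119 kip

E80XX → F_EXX = 80 ksi.
t_e = 0.707 × 0.3125 = 0.2209 in; A_we = 0.2209 × 10 = 2.209 in².
Directional factor: 1.0 + 0.5 sin^1.5(90°) = 1.5.
F_nw = 0.6 × 80 × 1.5 = 72 ksi.
φR_n = 0.75 × 72 × 2.209 = 119.3 kip.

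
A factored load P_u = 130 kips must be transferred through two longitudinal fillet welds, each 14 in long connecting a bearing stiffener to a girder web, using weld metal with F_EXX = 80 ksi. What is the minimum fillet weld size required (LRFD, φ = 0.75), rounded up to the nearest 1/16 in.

w = 3/16 in

Total weld length L = 28 in.
Required throat t_e = P_u / (φ × 0.6 F_EXX × L) = 130 / (0.75 × 0.6 × 80 × 28) = 0.129 in.
Required leg w = t_e / 0.707 = 0.1824 in → use 3/16 in.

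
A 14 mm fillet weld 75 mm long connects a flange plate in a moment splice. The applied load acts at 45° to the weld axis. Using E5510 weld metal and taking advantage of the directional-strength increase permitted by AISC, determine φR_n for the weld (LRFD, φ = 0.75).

E55XX → F_EXX = 550 MPa.
t_e = 0.707 × 14 = 9.898 mm; A_we = 9.898 × 75 = 742.4 mm².
Directional factor: 1.0 + 0.5 sin^1.5(45°) = 1.297.
F_nw = 0.6 × 550 × 1.297 = 428.1 MPa.
φR_n = 0.75 × 428.1 × 742.4 × 10⁻³ = 238.4 kN.

φR_n ≈ 238 kN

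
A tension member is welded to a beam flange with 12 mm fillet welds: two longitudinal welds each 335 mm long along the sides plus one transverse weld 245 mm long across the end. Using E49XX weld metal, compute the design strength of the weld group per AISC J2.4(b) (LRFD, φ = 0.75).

E49XX → F_EXX = 490 MPa.
t_e = 0.707 × 12 = 8.484 mm.
R_nwl = 0.6 × 490 × 8.484 × 670 × 10⁻³ = 1671 kN (longitudinal, 2 welds).
R_nwt = 0.6 × 490 × 8.484 × 245 × 10⁻³ = 611.1 kN (transverse, base value).
(i) R_nwl + R_nwt = 2282 kN; (ii) 0.85 R_nwl + 1.5 R_nwt = 2337 kN.
R_n = max = 2337 kN [governs: (ii)]; φR_n = 1753 kN.

φR_n ≈ 1750 kN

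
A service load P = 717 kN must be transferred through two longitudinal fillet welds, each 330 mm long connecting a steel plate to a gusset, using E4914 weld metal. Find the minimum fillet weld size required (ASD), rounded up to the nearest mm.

E49XX → F_EXX = 490 MPa.
Total weld length L = 660 mm.
Required throat t_e = P × Ω / (0.6 F_EXX × L) = 717 × 2.0 / (0.6 × 490 × 660 × 10⁻³) = 7.39 mm.
Required leg w = t_e / 0.707 = 10.45 mm → use 11 mm.

w = 11 mm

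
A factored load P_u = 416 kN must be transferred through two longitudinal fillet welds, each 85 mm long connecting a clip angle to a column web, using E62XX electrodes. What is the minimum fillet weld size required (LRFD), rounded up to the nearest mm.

w = 13 mm

E62XX → F_EXX = 620 MPa.
Total weld length L = 170 mm.
Required throat t_e = P_u / (φ × 0.6 F_EXX × L) = 416 / (0.75 × 0.6 × 620 × 170 × 10⁻³) = 8.771 mm.
Required leg w = t_e / 0.707 = 12.41 mm → use 13 mm.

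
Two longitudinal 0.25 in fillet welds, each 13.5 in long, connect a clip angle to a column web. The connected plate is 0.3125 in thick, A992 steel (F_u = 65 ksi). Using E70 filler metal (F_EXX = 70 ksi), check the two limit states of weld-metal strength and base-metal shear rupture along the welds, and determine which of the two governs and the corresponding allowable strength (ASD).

t_e = 0.707 × 0.25 = 0.1767 in; L = 27 in.
Weld metal: R_n/Ω = (1/2.0) × 0.6 × 70 × 0.1767 × 27 = 100.2 kips.
Base metal (shear rupture): R_n/Ω = (1/2.0) × 0.6 × 65 × 0.3125 × 27 = 164.5 kips.
Governing: weld metal.

R_n/Ω ≈ 100 kips (weld metal governs)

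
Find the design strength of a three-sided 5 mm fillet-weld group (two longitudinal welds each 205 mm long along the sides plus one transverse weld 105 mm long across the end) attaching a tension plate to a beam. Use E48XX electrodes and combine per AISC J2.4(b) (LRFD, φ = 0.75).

E48XX → F_EXX = 480 MPa.
t_e = 0.707 × 5 = 3.535 mm.
R_nwl = 0.6 × 480 × 3.535 × 410 × 10⁻³ = 417.4 kN (longitudinal, 2 welds).
R_nwt = 0.6 × 480 × 3.535 × 105 × 10⁻³ = 106.9 kN (transverse, base value).
(i) R_nwl + R_nwt = 524.3 kN; (ii) 0.85 R_nwl + 1.5 R_nwt = 515.1 kN.
R_n = max = 524.3 kN [governs: (i)]; φR_n = 393.2 kN.

φR_n ≈ 393 kN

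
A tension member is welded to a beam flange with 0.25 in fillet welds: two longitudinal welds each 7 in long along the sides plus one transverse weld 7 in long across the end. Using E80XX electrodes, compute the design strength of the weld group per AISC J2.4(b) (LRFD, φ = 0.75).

φR_n ≈ 143 kip

E80XX → F_EXX = 80 ksi.
t_e = 0.707 × 0.25 = 0.1767 in.
R_nwl = 0.6 × 80 × 0.1767 × 14 = 118.8 kip (longitudinal, 2 welds).
R_nwt = 0.6 × 80 × 0.1767 × 7 = 59.39 kip (transverse, base value).
(i) R_nwl + R_nwt = 178.2 kip; (ii) 0.85 R_nwl + 1.5 R_nwt = 190 kip.
R_n = max = 190 kip [governs: (ii)]; φR_n = 142.5 kip.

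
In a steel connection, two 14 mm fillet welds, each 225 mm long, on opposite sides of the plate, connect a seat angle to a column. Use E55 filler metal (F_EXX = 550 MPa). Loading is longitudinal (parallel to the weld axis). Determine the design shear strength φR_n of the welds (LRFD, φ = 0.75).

Effective throat t_e = 0.707 × 14 = 9.898 mm.
Total length L = 450 mm; A_we = 9.898 × 450 = 4454 mm².
F_nw = 0.6 F_EXX = 0.6 × 550 = 330 MPa.
φR_n = 0.75 × 330 × 4454 × 10⁻³ = 1102 kN.

φR_n ≈ 1100 kN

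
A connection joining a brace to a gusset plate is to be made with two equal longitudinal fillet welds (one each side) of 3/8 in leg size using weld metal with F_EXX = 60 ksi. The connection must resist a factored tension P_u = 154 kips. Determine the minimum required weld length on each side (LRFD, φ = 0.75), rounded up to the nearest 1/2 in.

Throat t_e = 0.707 × 0.375 = 0.2651 in.
φr_n = 0.75 × 0.6 × 60 × 0.2651 = 7.158 kips/in.
L_req = P_u / φr_n = 154 / 7.158 = 21.51 in total.
Per side: 21.51 / 2 = 10.76 in.
Round up → use L = 11 in on each side.

L = 11 in on each side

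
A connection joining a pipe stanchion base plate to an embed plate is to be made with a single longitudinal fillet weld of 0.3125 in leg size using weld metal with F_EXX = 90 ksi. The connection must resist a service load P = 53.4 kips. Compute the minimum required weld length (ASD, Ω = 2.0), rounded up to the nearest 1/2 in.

Throat t_e = 0.707 × 0.3125 = 0.2209 in.
r_n/Ω = (0.6 × 90 × 0.2209) / 2.0 = 5.965 kip/in.
L_req = P / (r_n/Ω) = 53.4 / 5.965 = 8.952 in total.
Round up → use L = 9 in.

L = 9 in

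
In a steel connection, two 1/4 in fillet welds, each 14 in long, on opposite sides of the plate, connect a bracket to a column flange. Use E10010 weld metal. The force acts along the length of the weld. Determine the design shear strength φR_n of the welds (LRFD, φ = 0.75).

φR_n ≈ 223 kip

E100XX → F_EXX = 100 ksi.
Effective throat t_e = 0.707 × 0.25 = 0.1767 in.
Total length L = 28 in; A_we = 0.1767 × 28 = 4.949 in².
F_nw = 0.6 F_EXX = 0.6 × 100 = 60 ksi.
φR_n = 0.75 × 60 × 4.949 = 222.7 kip.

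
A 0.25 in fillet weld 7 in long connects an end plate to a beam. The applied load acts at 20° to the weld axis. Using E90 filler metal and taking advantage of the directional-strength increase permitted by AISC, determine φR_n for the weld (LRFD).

φR_n ≈ 55.1 kips

E90XX → F_EXX = 90 ksi.
t_e = 0.707 × 0.25 = 0.1767 in; A_we = 0.1767 × 7 = 1.237 in².
Directional factor: 1.0 + 0.5 sin^1.5(20°) = 1.1.
F_nw = 0.6 × 90 × 1.1 = 59.4 ksi.
φR_n = 0.75 × 59.4 × 1.237 = 55.12 kips.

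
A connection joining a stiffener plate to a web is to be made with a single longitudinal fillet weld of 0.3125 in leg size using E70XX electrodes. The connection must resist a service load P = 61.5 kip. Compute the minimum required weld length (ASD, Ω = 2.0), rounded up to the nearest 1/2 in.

L = 13.5 in

E70XX → F_EXX = 70 ksi.
Throat t_e = 0.707 × 0.3125 = 0.2209 in.
r_n/Ω = (0.6 × 70 × 0.2209) / 2.0 = 4.64 kip/in.
L_req = P / (r_n/Ω) = 61.5 / 4.64 = 13.26 in total.
Round up → use L = 13.5 in.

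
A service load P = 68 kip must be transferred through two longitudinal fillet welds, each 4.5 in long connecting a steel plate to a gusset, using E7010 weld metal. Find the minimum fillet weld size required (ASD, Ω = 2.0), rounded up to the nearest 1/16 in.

w = 9/16 in

E70XX → F_EXX = 70 ksi.
Total weld length L = 9 in.
Required throat t_e = P × Ω / (0.6 F_EXX × L) = 68 × 2.0 / (0.6 × 70 × 9) = 0.3598 in.
Required leg w = t_e / 0.707 = 0.5089 in → use 9/16 in.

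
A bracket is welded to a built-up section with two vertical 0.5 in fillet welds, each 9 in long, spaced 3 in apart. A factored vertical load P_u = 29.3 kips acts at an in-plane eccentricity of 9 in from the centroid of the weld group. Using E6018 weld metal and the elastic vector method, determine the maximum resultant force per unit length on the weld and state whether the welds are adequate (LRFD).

f_max ≈ 8.38 kip/in; adequate

E60XX → F_EXX = 60 ksi.
Total weld length L_w = 18 in. Treat welds as unit-width lines.
Polar moment about centroid: J = 2[d³/12 + d(b/2)²] = 2[9³/12 + 9×1.5²] = 162 in³.
Direct shear f_v = P/L_w = 29.3 / 18 = 1.628 kip/in (vertical).
Torsion M = P·e = 29.3 × 9 = 263.7 kip·in.
Critical point at (x, y) = (1.5, 4.5) from centroid. f_tx = M·y/J = 7.325 kip/in; f_ty = M·x/J = 2.442 kip/in.
Resultant f_max = √[f_tx² + (f_v + f_ty)²] = √[7.325² + (1.628 + 2.442)²] = 8.379 kip/in.
Capacity per unit length: φr_n = 0.75 × 0.6 × 60 × (0.707 × 0.5) = 9.544 kip/in.
8.379 ≤ 9.544 → adequate.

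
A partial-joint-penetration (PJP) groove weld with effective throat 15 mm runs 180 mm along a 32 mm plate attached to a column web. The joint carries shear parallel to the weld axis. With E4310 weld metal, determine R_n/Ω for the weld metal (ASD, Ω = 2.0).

E43XX → F_EXX = 430 MPa.
Effective throat (given) t_e = 15 mm.
A_we = 15 × 180 = 2700 mm².
F_nw = 0.6 F_EXX = 258 MPa.
R_n/Ω = (258 × 2700) / 2.0 × 10⁻³ = 348.3 kN.

R_n/Ω ≈ 348 kN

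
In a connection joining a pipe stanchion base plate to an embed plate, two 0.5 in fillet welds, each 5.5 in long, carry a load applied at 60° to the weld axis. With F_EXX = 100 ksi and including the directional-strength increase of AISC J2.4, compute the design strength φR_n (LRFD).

t_e = 0.707 × 0.5 = 0.3535 in; A_we = 0.3535 × 11 = 3.888 in².
Directional factor: 1.0 + 0.5 sin^1.5(60°) = 1.403.
F_nw = 0.6 × 100 × 1.403 = 84.18 ksi.
φR_n = 0.75 × 84.18 × 3.888 = 245.5 kip.

φR_n ≈ 245 kip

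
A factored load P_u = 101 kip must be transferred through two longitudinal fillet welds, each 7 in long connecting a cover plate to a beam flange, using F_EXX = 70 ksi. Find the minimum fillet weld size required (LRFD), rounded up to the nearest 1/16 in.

w = 3/8 in

Total weld length L = 14 in.
Required throat t_e = P_u / (φ × 0.6 F_EXX × L) = 101 / (0.75 × 0.6 × 70 × 14) = 0.229 in.
Required leg w = t_e / 0.707 = 0.3239 in → use 3/8 in.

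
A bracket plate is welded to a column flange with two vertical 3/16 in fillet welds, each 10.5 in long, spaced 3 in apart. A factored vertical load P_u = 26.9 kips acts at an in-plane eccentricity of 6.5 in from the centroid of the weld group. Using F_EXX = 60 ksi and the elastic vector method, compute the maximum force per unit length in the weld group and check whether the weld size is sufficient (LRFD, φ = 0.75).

Total weld length L_w = 21 in. Treat welds as unit-width lines.
Polar moment about centroid: J = 2[d³/12 + d(b/2)²] = 2[10.5³/12 + 10.5×1.5²] = 240.2 in³.
Direct shear f_v = P/L_w = 26.9 / 21 = 1.281 kip/in (vertical).
Torsion M = P·e = 26.9 × 6.5 = 174.85 kip·in.
Critical point at (x, y) = (1.5, 5.25) from centroid. f_tx = M·y/J = 3.822 kip/in; f_ty = M·x/J = 1.092 kip/in.
Resultant f_max = √[f_tx² + (f_v + f_ty)²] = √[3.822² + (1.281 + 1.092)²] = 4.499 kip/in.
Capacity per unit length: φr_n = 0.75 × 0.6 × 60 × (0.707 × 0.1875) = 3.579 kip/in.
4.499 > 3.579 → NOT adequate.

f_max ≈ 4.5 kip/in; NOT adequate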